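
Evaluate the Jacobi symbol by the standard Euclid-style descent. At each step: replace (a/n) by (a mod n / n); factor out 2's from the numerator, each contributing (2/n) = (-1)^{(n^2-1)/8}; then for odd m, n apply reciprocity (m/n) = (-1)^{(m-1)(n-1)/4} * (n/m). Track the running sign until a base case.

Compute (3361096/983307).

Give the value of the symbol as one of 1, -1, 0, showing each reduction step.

-1

(3361096/983307): 3361096 mod 983307 = 411175, so (3361096/983307) = (411175/983307)
flip (411175/983307) -> (983307/411175): both odd, 411175 mod 4 = 3, 983307 mod 4 = 3, so the flip contributes -1; sign now -1
(983307/411175): 983307 mod 411175 = 160957, so (983307/411175) = (160957/411175)
flip (160957/411175) -> (411175/160957): both odd, 160957 mod 4 = 1, 411175 mod 4 = 3, so the flip contributes +1; sign now -1
(411175/160957): 411175 mod 160957 = 89261, so (411175/160957) = (89261/160957)
flip (89261/160957) -> (160957/89261): both odd, 89261 mod 4 = 1, 160957 mod 4 = 1, so the flip contributes +1; sign now -1
(160957/89261): 160957 mod 89261 = 71696, so (160957/89261) = (71696/89261)
factor out 2^4: 71696 = 2^4·4481; with 89261 mod 8 = 5, (2/89261) = -1; sign now -1; continue with (4481/89261)
flip (4481/89261) -> (89261/4481): both odd, 4481 mod 4 = 1, 89261 mod 4 = 1, so the flip contributes +1; sign now -1
(89261/4481): 89261 mod 4481 = 4122, so (89261/4481) = (4122/4481)
factor out 2^1: 4122 = 2^1·2061; with 4481 mod 8 = 1, (2/4481) = +1; sign now -1; continue with (2061/4481)
flip (2061/4481) -> (4481/2061): both odd, 2061 mod 4 = 1, 4481 mod 4 = 1, so the flip contributes +1; sign now -1
(4481/2061): 4481 mod 2061 = 359, so (4481/2061) = (359/2061)
flip (359/2061) -> (2061/359): both odd, 359 mod 4 = 3, 2061 mod 4 = 1, so the flip contributes +1; sign now -1
(2061/359): 2061 mod 359 = 266, so (2061/359) = (266/359)
factor out 2^1: 266 = 2^1·133; with 359 mod 8 = 7, (2/359) = +1; sign now -1; continue with (133/359)
flip (133/359) -> (359/133): both odd, 133 mod 4 = 1, 359 mod 4 = 3, so the flip contributes +1; sign now -1
(359/133): 359 mod 133 = 93, so (359/133) = (93/133)
flip (93/133) -> (133/93): both odd, 93 mod 4 = 1, 133 mod 4 = 1, so the flip contributes +1; sign now -1
(133/93): 133 mod 93 = 40, so (133/93) = (40/93)
factor out 2^3: 40 = 2^3·5; with 93 mod 8 = 5, (2/93) = -1; sign now +1; continue with (5/93)
flip (5/93) -> (93/5): both odd, 5 mod 4 = 1, 93 mod 4 = 1, so the flip contributes +1; sign now +1
(93/5): 93 mod 5 = 3, so (93/5) = (3/5)
flip (3/5) -> (5/3): both odd, 3 mod 4 = 3, 5 mod 4 = 1, so the flip contributes +1; sign now +1
(5/3): 5 mod 3 = 2, so (5/3) = (2/3)
factor out 2^1: 2 = 2^1·1; with 3 mod 8 = 3, (2/3) = -1; sign now -1; continue with (1/3)
reached (1/3) = 1, so the symbol is -1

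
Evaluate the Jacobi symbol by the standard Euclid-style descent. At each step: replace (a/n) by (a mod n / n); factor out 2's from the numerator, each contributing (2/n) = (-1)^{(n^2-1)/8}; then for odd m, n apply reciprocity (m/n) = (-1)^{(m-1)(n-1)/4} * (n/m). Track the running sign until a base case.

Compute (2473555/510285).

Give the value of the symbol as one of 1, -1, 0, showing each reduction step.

(2473555/510285) = (432415/510285)   [reduce mod 510285]
reciprocity: (432415/510285) = +1·(510285/432415) since 432415 mod 4 = 3, 510285 mod 4 = 1; sign now +1
(510285/432415) = (77870/432415)   [reduce mod 432415]
77870 = 2^1·38935; (2/432415) = +1 since 432415 mod 8 = 7, so (77870/432415) = (+1)^1·(38935/432415); sign now +1
reciprocity: (38935/432415) = -1·(432415/38935) since 38935 mod 4 = 3, 432415 mod 4 = 3; sign now -1
(432415/38935) = (4130/38935)   [reduce mod 38935]
4130 = 2^1·2065; (2/38935) = +1 since 38935 mod 8 = 7, so (4130/38935) = (+1)^1·(2065/38935); sign now -1
reciprocity: (2065/38935) = +1·(38935/2065) since 2065 mod 4 = 1, 38935 mod 4 = 3; sign now -1
(38935/2065) = (1765/2065)   [reduce mod 2065]
reciprocity: (1765/2065) = +1·(2065/1765) since 1765 mod 4 = 1, 2065 mod 4 = 1; sign now -1
(2065/1765) = (300/1765)   [reduce mod 1765]
300 = 2^2·75; (2/1765) = -1 since 1765 mod 8 = 5, so (300/1765) = (-1)^2·(75/1765); sign now -1
reciprocity: (75/1765) = +1·(1765/75) since 75 mod 4 = 3, 1765 mod 4 = 1; sign now -1
(1765/75) = (40/75)   [reduce mod 75]
40 = 2^3·5; (2/75) = -1 since 75 mod 8 = 3, so (40/75) = (-1)^3·(5/75); sign now +1
reciprocity: (5/75) = +1·(75/5) since 5 mod 4 = 1, 75 mod 4 = 3; sign now +1
(75/5) = (0/5)   [reduce mod 5]
(0/5) = 0   [gcd(a, n) > 1]; final value = 0

0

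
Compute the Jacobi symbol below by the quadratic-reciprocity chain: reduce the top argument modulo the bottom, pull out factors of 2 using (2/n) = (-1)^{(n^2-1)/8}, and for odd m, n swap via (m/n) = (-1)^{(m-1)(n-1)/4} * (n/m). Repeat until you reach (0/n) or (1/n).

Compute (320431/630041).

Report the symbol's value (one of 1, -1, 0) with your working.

flip (320431/630041) -> (630041/320431): both odd, 320431 mod 4 = 3, 630041 mod 4 = 1, so the flip contributes +1; sign now +1
(630041/320431): 630041 mod 320431 = 309610, so (630041/320431) = (309610/320431)
factor out 2^1: 309610 = 2^1·154805; with 320431 mod 8 = 7, (2/320431) = +1; sign now +1; continue with (154805/320431)
flip (154805/320431) -> (320431/154805): both odd, 154805 mod 4 = 1, 320431 mod 4 = 3, so the flip contributes +1; sign now +1
(320431/154805): 320431 mod 154805 = 10821, so (320431/154805) = (10821/154805)
flip (10821/154805) -> (154805/10821): both odd, 10821 mod 4 = 1, 154805 mod 4 = 1, so the flip contributes +1; sign now +1
(154805/10821): 154805 mod 10821 = 3311, so (154805/10821) = (3311/10821)
flip (3311/10821) -> (10821/3311): both odd, 3311 mod 4 = 3, 10821 mod 4 = 1, so the flip contributes +1; sign now +1
(10821/3311): 10821 mod 3311 = 888, so (10821/3311) = (888/3311)
factor out 2^3: 888 = 2^3·111; with 3311 mod 8 = 7, (2/3311) = +1; sign now +1; continue with (111/3311)
flip (111/3311) -> (3311/111): both odd, 111 mod 4 = 3, 3311 mod 4 = 3, so the flip contributes -1; sign now -1
(3311/111): 3311 mod 111 = 92, so (3311/111) = (92/111)
factor out 2^2: 92 = 2^2·23; with 111 mod 8 = 7, (2/111) = +1; sign now -1; continue with (23/111)
flip (23/111) -> (111/23): both odd, 23 mod 4 = 3, 111 mod 4 = 3, so the flip contributes -1; sign now +1
(111/23): 111 mod 23 = 19, so (111/23) = (19/23)
flip (19/23) -> (23/19): both odd, 19 mod 4 = 3, 23 mod 4 = 3, so the flip contributes -1; sign now -1
(23/19): 23 mod 19 = 4, so (23/19) = (4/19)
factor out 2^2: 4 = 2^2·1; with 19 mod 8 = 3, (2/19) = -1; sign now -1; continue with (1/19)
reached (1/19) = 1, so the symbol is -1

-1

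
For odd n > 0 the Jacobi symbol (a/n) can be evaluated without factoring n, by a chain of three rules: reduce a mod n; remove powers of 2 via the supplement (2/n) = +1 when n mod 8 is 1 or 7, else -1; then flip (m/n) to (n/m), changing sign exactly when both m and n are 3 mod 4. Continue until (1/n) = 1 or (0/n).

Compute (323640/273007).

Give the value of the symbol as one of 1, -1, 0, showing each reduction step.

-1

(323640/273007) = (50633/273007)   [reduce mod 273007]
reciprocity: (50633/273007) = +1·(273007/50633) since 50633 mod 4 = 1, 273007 mod 4 = 3; sign now +1
(273007/50633) = (19842/50633)   [reduce mod 50633]
19842 = 2^1·9921; (2/50633) = +1 since 50633 mod 8 = 1, so (19842/50633) = (+1)^1·(9921/50633); sign now +1
reciprocity: (9921/50633) = +1·(50633/9921) since 9921 mod 4 = 1, 50633 mod 4 = 1; sign now +1
(50633/9921) = (1028/9921)   [reduce mod 9921]
1028 = 2^2·257; (2/9921) = +1 since 9921 mod 8 = 1, so (1028/9921) = (+1)^2·(257/9921); sign now +1
reciprocity: (257/9921) = +1·(9921/257) since 257 mod 4 = 1, 9921 mod 4 = 1; sign now +1
(9921/257) = (155/257)   [reduce mod 257]
reciprocity: (155/257) = +1·(257/155) since 155 mod 4 = 3, 257 mod 4 = 1; sign now +1
(257/155) = (102/155)   [reduce mod 155]
102 = 2^1·51; (2/155) = -1 since 155 mod 8 = 3, so (102/155) = (-1)^1·(51/155); sign now -1
reciprocity: (51/155) = -1·(155/51) since 51 mod 4 = 3, 155 mod 4 = 3; sign now +1
(155/51) = (2/51)   [reduce mod 51]
2 = 2^1·1; (2/51) = -1 since 51 mod 8 = 3, so (2/51) = (-1)^1·(1/51); sign now -1
(1/51) = 1; final value = sign = -1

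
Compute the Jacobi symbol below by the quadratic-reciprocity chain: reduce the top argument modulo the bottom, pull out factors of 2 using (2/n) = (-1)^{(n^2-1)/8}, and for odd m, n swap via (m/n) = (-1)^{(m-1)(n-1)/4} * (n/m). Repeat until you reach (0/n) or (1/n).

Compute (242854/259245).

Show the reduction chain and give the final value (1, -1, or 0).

-1

factor out 2^1: 242854 = 2^1·121427; with 259245 mod 8 = 5, (2/259245) = -1; sign now -1; continue with (121427/259245)
flip (121427/259245) -> (259245/121427): both odd, 121427 mod 4 = 3, 259245 mod 4 = 1, so the flip contributes +1; sign now -1
(259245/121427): 259245 mod 121427 = 16391, so (259245/121427) = (16391/121427)
flip (16391/121427) -> (121427/16391): both odd, 16391 mod 4 = 3, 121427 mod 4 = 3, so the flip contributes -1; sign now +1
(121427/16391): 121427 mod 16391 = 6690, so (121427/16391) = (6690/16391)
factor out 2^1: 6690 = 2^1·3345; with 16391 mod 8 = 7, (2/16391) = +1; sign now +1; continue with (3345/16391)
flip (3345/16391) -> (16391/3345): both odd, 3345 mod 4 = 1, 16391 mod 4 = 3, so the flip contributes +1; sign now +1
(16391/3345): 16391 mod 3345 = 3011, so (16391/3345) = (3011/3345)
flip (3011/3345) -> (3345/3011): both odd, 3011 mod 4 = 3, 3345 mod 4 = 1, so the flip contributes +1; sign now +1
(3345/3011): 3345 mod 3011 = 334, so (3345/3011) = (334/3011)
factor out 2^1: 334 = 2^1·167; with 3011 mod 8 = 3, (2/3011) = -1; sign now -1; continue with (167/3011)
flip (167/3011) -> (3011/167): both odd, 167 mod 4 = 3, 3011 mod 4 = 3, so the flip contributes -1; sign now +1
(3011/167): 3011 mod 167 = 5, so (3011/167) = (5/167)
flip (5/167) -> (167/5): both odd, 5 mod 4 = 1, 167 mod 4 = 3, so the flip contributes +1; sign now +1
(167/5): 167 mod 5 = 2, so (167/5) = (2/5)
factor out 2^1: 2 = 2^1·1; with 5 mod 8 = 5, (2/5) = -1; sign now -1; continue with (1/5)
reached (1/5) = 1, so the symbol is -1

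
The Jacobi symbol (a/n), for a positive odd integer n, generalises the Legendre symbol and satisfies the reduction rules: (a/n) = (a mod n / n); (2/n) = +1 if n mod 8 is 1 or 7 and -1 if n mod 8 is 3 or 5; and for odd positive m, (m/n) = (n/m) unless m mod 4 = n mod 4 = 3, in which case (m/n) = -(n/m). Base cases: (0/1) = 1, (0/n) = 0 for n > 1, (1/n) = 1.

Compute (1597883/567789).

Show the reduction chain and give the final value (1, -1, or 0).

1

(1597883/567789) = (462305/567789)   [reduce mod 567789]
reciprocity: (462305/567789) = +1·(567789/462305) since 462305 mod 4 = 1, 567789 mod 4 = 1; sign now +1
(567789/462305) = (105484/462305)   [reduce mod 462305]
105484 = 2^2·26371; (2/462305) = +1 since 462305 mod 8 = 1, so (105484/462305) = (+1)^2·(26371/462305); sign now +1
reciprocity: (26371/462305) = +1·(462305/26371) since 26371 mod 4 = 3, 462305 mod 4 = 1; sign now +1
(462305/26371) = (13998/26371)   [reduce mod 26371]
13998 = 2^1·6999; (2/26371) = -1 since 26371 mod 8 = 3, so (13998/26371) = (-1)^1·(6999/26371); sign now -1
reciprocity: (6999/26371) = -1·(26371/6999) since 6999 mod 4 = 3, 26371 mod 4 = 3; sign now +1
(26371/6999) = (5374/6999)   [reduce mod 6999]
5374 = 2^1·2687; (2/6999) = +1 since 6999 mod 8 = 7, so (5374/6999) = (+1)^1·(2687/6999); sign now +1
reciprocity: (2687/6999) = -1·(6999/2687) since 2687 mod 4 = 3, 6999 mod 4 = 3; sign now -1
(6999/2687) = (1625/2687)   [reduce mod 2687]
reciprocity: (1625/2687) = +1·(2687/1625) since 1625 mod 4 = 1, 2687 mod 4 = 3; sign now -1
(2687/1625) = (1062/1625)   [reduce mod 1625]
1062 = 2^1·531; (2/1625) = +1 since 1625 mod 8 = 1, so (1062/1625) = (+1)^1·(531/1625); sign now -1
reciprocity: (531/1625) = +1·(1625/531) since 531 mod 4 = 3, 1625 mod 4 = 1; sign now -1
(1625/531) = (32/531)   [reduce mod 531]
32 = 2^5·1; (2/531) = -1 since 531 mod 8 = 3, so (32/531) = (-1)^5·(1/531); sign now +1
(1/531) = 1; final value = sign = +1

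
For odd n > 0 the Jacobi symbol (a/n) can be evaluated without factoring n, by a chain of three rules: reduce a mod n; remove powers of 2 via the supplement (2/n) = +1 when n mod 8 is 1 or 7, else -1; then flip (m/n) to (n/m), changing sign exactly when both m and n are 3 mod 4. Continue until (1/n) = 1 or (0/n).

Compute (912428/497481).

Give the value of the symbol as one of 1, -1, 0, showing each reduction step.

(912428/497481) = (414947/497481)   [reduce mod 497481]
reciprocity: (414947/497481) = +1·(497481/414947) since 414947 mod 4 = 3, 497481 mod 4 = 1; sign now +1
(497481/414947) = (82534/414947)   [reduce mod 414947]
82534 = 2^1·41267; (2/414947) = -1 since 414947 mod 8 = 3, so (82534/414947) = (-1)^1·(41267/414947); sign now -1
reciprocity: (41267/414947) = -1·(414947/41267) since 41267 mod 4 = 3, 414947 mod 4 = 3; sign now +1
(414947/41267) = (2277/41267)   [reduce mod 41267]
reciprocity: (2277/41267) = +1·(41267/2277) since 2277 mod 4 = 1, 41267 mod 4 = 3; sign now +1
(41267/2277) = (281/2277)   [reduce mod 2277]
reciprocity: (281/2277) = +1·(2277/281) since 281 mod 4 = 1, 2277 mod 4 = 1; sign now +1
(2277/281) = (29/281)   [reduce mod 281]
reciprocity: (29/281) = +1·(281/29) since 29 mod 4 = 1, 281 mod 4 = 1; sign now +1
(281/29) = (20/29)   [reduce mod 29]
20 = 2^2·5; (2/29) = -1 since 29 mod 8 = 5, so (20/29) = (-1)^2·(5/29); sign now +1
reciprocity: (5/29) = +1·(29/5) since 5 mod 4 = 1, 29 mod 4 = 1; sign now +1
(29/5) = (4/5)   [reduce mod 5]
4 = 2^2·1; (2/5) = -1 since 5 mod 8 = 5, so (4/5) = (-1)^2·(1/5); sign now +1
(1/5) = 1; final value = sign = +1

1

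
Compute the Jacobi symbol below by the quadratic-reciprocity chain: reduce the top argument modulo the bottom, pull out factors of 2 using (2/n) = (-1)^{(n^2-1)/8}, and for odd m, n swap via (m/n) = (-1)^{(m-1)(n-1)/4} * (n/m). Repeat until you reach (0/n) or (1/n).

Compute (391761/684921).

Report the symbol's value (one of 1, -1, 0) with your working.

flip (391761/684921) -> (684921/391761): both odd, 391761 mod 4 = 1, 684921 mod 4 = 1, so the flip contributes +1; sign now +1
(684921/391761): 684921 mod 391761 = 293160, so (684921/391761) = (293160/391761)
factor out 2^3: 293160 = 2^3·36645; with 391761 mod 8 = 1, (2/391761) = +1; sign now +1; continue with (36645/391761)
flip (36645/391761) -> (391761/36645): both odd, 36645 mod 4 = 1, 391761 mod 4 = 1, so the flip contributes +1; sign now +1
(391761/36645): 391761 mod 36645 = 25311, so (391761/36645) = (25311/36645)
flip (25311/36645) -> (36645/25311): both odd, 25311 mod 4 = 3, 36645 mod 4 = 1, so the flip contributes +1; sign now +1
(36645/25311): 36645 mod 25311 = 11334, so (36645/25311) = (11334/25311)
factor out 2^1: 11334 = 2^1·5667; with 25311 mod 8 = 7, (2/25311) = +1; sign now +1; continue with (5667/25311)
flip (5667/25311) -> (25311/5667): both odd, 5667 mod 4 = 3, 25311 mod 4 = 3, so the flip contributes -1; sign now -1
(25311/5667): 25311 mod 5667 = 2643, so (25311/5667) = (2643/5667)
flip (2643/5667) -> (5667/2643): both odd, 2643 mod 4 = 3, 5667 mod 4 = 3, so the flip contributes -1; sign now +1
(5667/2643): 5667 mod 2643 = 381, so (5667/2643) = (381/2643)
flip (381/2643) -> (2643/381): both odd, 381 mod 4 = 1, 2643 mod 4 = 3, so the flip contributes +1; sign now +1
(2643/381): 2643 mod 381 = 357, so (2643/381) = (357/381)
flip (357/381) -> (381/357): both odd, 357 mod 4 = 1, 381 mod 4 = 1, so the flip contributes +1; sign now +1
(381/357): 381 mod 357 = 24, so (381/357) = (24/357)
factor out 2^3: 24 = 2^3·3; with 357 mod 8 = 5, (2/357) = -1; sign now -1; continue with (3/357)
flip (3/357) -> (357/3): both odd, 3 mod 4 = 3, 357 mod 4 = 1, so the flip contributes +1; sign now -1
(357/3): 357 mod 3 = 0, so (357/3) = (0/3)
reached (0/3); gcd(a, n) > 1, so (0/3) = 0 and the symbol is 0

0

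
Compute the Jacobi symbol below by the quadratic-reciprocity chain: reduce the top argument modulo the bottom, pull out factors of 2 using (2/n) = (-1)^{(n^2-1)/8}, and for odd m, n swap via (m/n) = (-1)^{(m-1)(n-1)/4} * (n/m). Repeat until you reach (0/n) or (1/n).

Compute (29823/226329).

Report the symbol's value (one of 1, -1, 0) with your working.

0

reciprocity: (29823/226329) = +1·(226329/29823) since 29823 mod 4 = 3, 226329 mod 4 = 1; sign now +1
(226329/29823) = (17568/29823)   [reduce mod 29823]
17568 = 2^5·549; (2/29823) = +1 since 29823 mod 8 = 7, so (17568/29823) = (+1)^5·(549/29823); sign now +1
reciprocity: (549/29823) = +1·(29823/549) since 549 mod 4 = 1, 29823 mod 4 = 3; sign now +1
(29823/549) = (177/549)   [reduce mod 549]
reciprocity: (177/549) = +1·(549/177) since 177 mod 4 = 1, 549 mod 4 = 1; sign now +1
(549/177) = (18/177)   [reduce mod 177]
18 = 2^1·9; (2/177) = +1 since 177 mod 8 = 1, so (18/177) = (+1)^1·(9/177); sign now +1
reciprocity: (9/177) = +1·(177/9) since 9 mod 4 = 1, 177 mod 4 = 1; sign now +1
(177/9) = (6/9)   [reduce mod 9]
6 = 2^1·3; (2/9) = +1 since 9 mod 8 = 1, so (6/9) = (+1)^1·(3/9); sign now +1
reciprocity: (3/9) = +1·(9/3) since 3 mod 4 = 3, 9 mod 4 = 1; sign now +1
(9/3) = (0/3)   [reduce mod 3]
(0/3) = 0   [gcd(a, n) > 1]; final value = 0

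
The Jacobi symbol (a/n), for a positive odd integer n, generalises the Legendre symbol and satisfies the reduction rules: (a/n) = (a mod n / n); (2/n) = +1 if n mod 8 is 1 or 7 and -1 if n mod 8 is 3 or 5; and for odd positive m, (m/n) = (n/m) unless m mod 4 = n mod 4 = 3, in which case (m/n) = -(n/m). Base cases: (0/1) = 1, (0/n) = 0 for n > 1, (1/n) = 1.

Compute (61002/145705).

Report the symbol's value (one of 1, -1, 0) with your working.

factor out 2^1: 61002 = 2^1·30501; with 145705 mod 8 = 1, (2/145705) = +1; sign now +1; continue with (30501/145705)
flip (30501/145705) -> (145705/30501): both odd, 30501 mod 4 = 1, 145705 mod 4 = 1, so the flip contributes +1; sign now +1
(145705/30501): 145705 mod 30501 = 23701, so (145705/30501) = (23701/30501)
flip (23701/30501) -> (30501/23701): both odd, 23701 mod 4 = 1, 30501 mod 4 = 1, so the flip contributes +1; sign now +1
(30501/23701): 30501 mod 23701 = 6800, so (30501/23701) = (6800/23701)
factor out 2^4: 6800 = 2^4·425; with 23701 mod 8 = 5, (2/23701) = -1; sign now +1; continue with (425/23701)
flip (425/23701) -> (23701/425): both odd, 425 mod 4 = 1, 23701 mod 4 = 1, so the flip contributes +1; sign now +1
(23701/425): 23701 mod 425 = 326, so (23701/425) = (326/425)
factor out 2^1: 326 = 2^1·163; with 425 mod 8 = 1, (2/425) = +1; sign now +1; continue with (163/425)
flip (163/425) -> (425/163): both odd, 163 mod 4 = 3, 425 mod 4 = 1, so the flip contributes +1; sign now +1
(425/163): 425 mod 163 = 99, so (425/163) = (99/163)
flip (99/163) -> (163/99): both odd, 99 mod 4 = 3, 163 mod 4 = 3, so the flip contributes -1; sign now -1
(163/99): 163 mod 99 = 64, so (163/99) = (64/99)
factor out 2^6: 64 = 2^6·1; with 99 mod 8 = 3, (2/99) = -1; sign now -1; continue with (1/99)
reached (1/99) = 1, so the symbol is -1

-1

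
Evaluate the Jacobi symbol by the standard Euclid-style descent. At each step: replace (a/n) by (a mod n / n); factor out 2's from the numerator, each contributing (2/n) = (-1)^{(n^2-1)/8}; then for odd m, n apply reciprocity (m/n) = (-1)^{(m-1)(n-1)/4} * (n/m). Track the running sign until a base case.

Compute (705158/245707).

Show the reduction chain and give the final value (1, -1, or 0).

(705158/245707) = (213744/245707)   [reduce mod 245707]
213744 = 2^4·13359; (2/245707) = -1 since 245707 mod 8 = 3, so (213744/245707) = (-1)^4·(13359/245707); sign now +1
reciprocity: (13359/245707) = -1·(245707/13359) since 13359 mod 4 = 3, 245707 mod 4 = 3; sign now -1
(245707/13359) = (5245/13359)   [reduce mod 13359]
reciprocity: (5245/13359) = +1·(13359/5245) since 5245 mod 4 = 1, 13359 mod 4 = 3; sign now -1
(13359/5245) = (2869/5245)   [reduce mod 5245]
reciprocity: (2869/5245) = +1·(5245/2869) since 2869 mod 4 = 1, 5245 mod 4 = 1; sign now -1
(5245/2869) = (2376/2869)   [reduce mod 2869]
2376 = 2^3·297; (2/2869) = -1 since 2869 mod 8 = 5, so (2376/2869) = (-1)^3·(297/2869); sign now +1
reciprocity: (297/2869) = +1·(2869/297) since 297 mod 4 = 1, 2869 mod 4 = 1; sign now +1
(2869/297) = (196/297)   [reduce mod 297]
196 = 2^2·49; (2/297) = +1 since 297 mod 8 = 1, so (196/297) = (+1)^2·(49/297); sign now +1
reciprocity: (49/297) = +1·(297/49) since 49 mod 4 = 1, 297 mod 4 = 1; sign now +1
(297/49) = (3/49)   [reduce mod 49]
reciprocity: (3/49) = +1·(49/3) since 3 mod 4 = 3, 49 mod 4 = 1; sign now +1
(49/3) = (1/3)   [reduce mod 3]
(1/3) = 1; final value = sign = +1

1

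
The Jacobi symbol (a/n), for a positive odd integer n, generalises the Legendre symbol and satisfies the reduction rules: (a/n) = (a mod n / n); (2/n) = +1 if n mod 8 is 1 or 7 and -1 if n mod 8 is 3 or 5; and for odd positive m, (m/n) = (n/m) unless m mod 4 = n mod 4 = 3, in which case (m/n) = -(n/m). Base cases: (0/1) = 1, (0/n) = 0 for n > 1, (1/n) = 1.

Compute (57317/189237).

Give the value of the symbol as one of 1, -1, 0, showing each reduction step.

-1

reciprocity: (57317/189237) = +1·(189237/57317) since 57317 mod 4 = 1, 189237 mod 4 = 1; sign now +1
(189237/57317) = (17286/57317)   [reduce mod 57317]
17286 = 2^1·8643; (2/57317) = -1 since 57317 mod 8 = 5, so (17286/57317) = (-1)^1·(8643/57317); sign now -1
reciprocity: (8643/57317) = +1·(57317/8643) since 8643 mod 4 = 3, 57317 mod 4 = 1; sign now -1
(57317/8643) = (5459/8643)   [reduce mod 8643]
reciprocity: (5459/8643) = -1·(8643/5459) since 5459 mod 4 = 3, 8643 mod 4 = 3; sign now +1
(8643/5459) = (3184/5459)   [reduce mod 5459]
3184 = 2^4·199; (2/5459) = -1 since 5459 mod 8 = 3, so (3184/5459) = (-1)^4·(199/5459); sign now +1
reciprocity: (199/5459) = -1·(5459/199) since 199 mod 4 = 3, 5459 mod 4 = 3; sign now -1
(5459/199) = (86/199)   [reduce mod 199]
86 = 2^1·43; (2/199) = +1 since 199 mod 8 = 7, so (86/199) = (+1)^1·(43/199); sign now -1
reciprocity: (43/199) = -1·(199/43) since 43 mod 4 = 3, 199 mod 4 = 3; sign now +1
(199/43) = (27/43)   [reduce mod 43]
reciprocity: (27/43) = -1·(43/27) since 27 mod 4 = 3, 43 mod 4 = 3; sign now -1
(43/27) = (16/27)   [reduce mod 27]
16 = 2^4·1; (2/27) = -1 since 27 mod 8 = 3, so (16/27) = (-1)^4·(1/27); sign now -1
(1/27) = 1; final value = sign = -1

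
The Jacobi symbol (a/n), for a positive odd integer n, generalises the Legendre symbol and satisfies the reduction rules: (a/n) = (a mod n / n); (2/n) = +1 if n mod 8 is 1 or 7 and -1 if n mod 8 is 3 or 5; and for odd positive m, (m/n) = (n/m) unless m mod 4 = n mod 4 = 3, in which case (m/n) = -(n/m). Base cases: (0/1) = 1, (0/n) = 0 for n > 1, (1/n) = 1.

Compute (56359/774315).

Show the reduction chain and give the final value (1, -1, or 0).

reciprocity: (56359/774315) = -1·(774315/56359) since 56359 mod 4 = 3, 774315 mod 4 = 3; sign now -1
(774315/56359) = (41648/56359)   [reduce mod 56359]
41648 = 2^4·2603; (2/56359) = +1 since 56359 mod 8 = 7, so (41648/56359) = (+1)^4·(2603/56359); sign now -1
reciprocity: (2603/56359) = -1·(56359/2603) since 2603 mod 4 = 3, 56359 mod 4 = 3; sign now +1
(56359/2603) = (1696/2603)   [reduce mod 2603]
1696 = 2^5·53; (2/2603) = -1 since 2603 mod 8 = 3, so (1696/2603) = (-1)^5·(53/2603); sign now -1
reciprocity: (53/2603) = +1·(2603/53) since 53 mod 4 = 1, 2603 mod 4 = 3; sign now -1
(2603/53) = (6/53)   [reduce mod 53]
6 = 2^1·3; (2/53) = -1 since 53 mod 8 = 5, so (6/53) = (-1)^1·(3/53); sign now +1
reciprocity: (3/53) = +1·(53/3) since 3 mod 4 = 3, 53 mod 4 = 1; sign now +1
(53/3) = (2/3)   [reduce mod 3]
2 = 2^1·1; (2/3) = -1 since 3 mod 8 = 3, so (2/3) = (-1)^1·(1/3); sign now -1
(1/3) = 1; final value = sign = -1

-1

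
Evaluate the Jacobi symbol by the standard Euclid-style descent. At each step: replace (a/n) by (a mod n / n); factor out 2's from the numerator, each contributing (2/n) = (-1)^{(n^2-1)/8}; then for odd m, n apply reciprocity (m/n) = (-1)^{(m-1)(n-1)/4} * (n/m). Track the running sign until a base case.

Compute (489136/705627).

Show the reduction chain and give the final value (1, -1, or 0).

-1

factor out 2^4: 489136 = 2^4·30571; with 705627 mod 8 = 3, (2/705627) = -1; sign now +1; continue with (30571/705627)
flip (30571/705627) -> (705627/30571): both odd, 30571 mod 4 = 3, 705627 mod 4 = 3, so the flip contributes -1; sign now -1
(705627/30571): 705627 mod 30571 = 2494, so (705627/30571) = (2494/30571)
factor out 2^1: 2494 = 2^1·1247; with 30571 mod 8 = 3, (2/30571) = -1; sign now +1; continue with (1247/30571)
flip (1247/30571) -> (30571/1247): both odd, 1247 mod 4 = 3, 30571 mod 4 = 3, so the flip contributes -1; sign now -1
(30571/1247): 30571 mod 1247 = 643, so (30571/1247) = (643/1247)
flip (643/1247) -> (1247/643): both odd, 643 mod 4 = 3, 1247 mod 4 = 3, so the flip contributes -1; sign now +1
(1247/643): 1247 mod 643 = 604, so (1247/643) = (604/643)
factor out 2^2: 604 = 2^2·151; with 643 mod 8 = 3, (2/643) = -1; sign now +1; continue with (151/643)
flip (151/643) -> (643/151): both odd, 151 mod 4 = 3, 643 mod 4 = 3, so the flip contributes -1; sign now -1
(643/151): 643 mod 151 = 39, so (643/151) = (39/151)
flip (39/151) -> (151/39): both odd, 39 mod 4 = 3, 151 mod 4 = 3, so the flip contributes -1; sign now +1
(151/39): 151 mod 39 = 34, so (151/39) = (34/39)
factor out 2^1: 34 = 2^1·17; with 39 mod 8 = 7, (2/39) = +1; sign now +1; continue with (17/39)
flip (17/39) -> (39/17): both odd, 17 mod 4 = 1, 39 mod 4 = 3, so the flip contributes +1; sign now +1
(39/17): 39 mod 17 = 5, so (39/17) = (5/17)
flip (5/17) -> (17/5): both odd, 5 mod 4 = 1, 17 mod 4 = 1, so the flip contributes +1; sign now +1
(17/5): 17 mod 5 = 2, so (17/5) = (2/5)
factor out 2^1: 2 = 2^1·1; with 5 mod 8 = 5, (2/5) = -1; sign now -1; continue with (1/5)
reached (1/5) = 1, so the symbol is -1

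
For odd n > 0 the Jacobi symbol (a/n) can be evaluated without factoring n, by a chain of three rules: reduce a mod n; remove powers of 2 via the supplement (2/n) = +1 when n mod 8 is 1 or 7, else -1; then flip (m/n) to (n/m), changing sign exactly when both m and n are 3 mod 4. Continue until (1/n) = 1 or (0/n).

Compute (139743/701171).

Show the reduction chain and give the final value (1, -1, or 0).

1

flip (139743/701171) -> (701171/139743): both odd, 139743 mod 4 = 3, 701171 mod 4 = 3, so the flip contributes -1; sign now -1
(701171/139743): 701171 mod 139743 = 2456, so (701171/139743) = (2456/139743)
factor out 2^3: 2456 = 2^3·307; with 139743 mod 8 = 7, (2/139743) = +1; sign now -1; continue with (307/139743)
flip (307/139743) -> (139743/307): both odd, 307 mod 4 = 3, 139743 mod 4 = 3, so the flip contributes -1; sign now +1
(139743/307): 139743 mod 307 = 58, so (139743/307) = (58/307)
factor out 2^1: 58 = 2^1·29; with 307 mod 8 = 3, (2/307) = -1; sign now -1; continue with (29/307)
flip (29/307) -> (307/29): both odd, 29 mod 4 = 1, 307 mod 4 = 3, so the flip contributes +1; sign now -1
(307/29): 307 mod 29 = 17, so (307/29) = (17/29)
flip (17/29) -> (29/17): both odd, 17 mod 4 = 1, 29 mod 4 = 1, so the flip contributes +1; sign now -1
(29/17): 29 mod 17 = 12, so (29/17) = (12/17)
factor out 2^2: 12 = 2^2·3; with 17 mod 8 = 1, (2/17) = +1; sign now -1; continue with (3/17)
flip (3/17) -> (17/3): both odd, 3 mod 4 = 3, 17 mod 4 = 1, so the flip contributes +1; sign now -1
(17/3): 17 mod 3 = 2, so (17/3) = (2/3)
factor out 2^1: 2 = 2^1·1; with 3 mod 8 = 3, (2/3) = -1; sign now +1; continue with (1/3)
reached (1/3) = 1, so the symbol is +1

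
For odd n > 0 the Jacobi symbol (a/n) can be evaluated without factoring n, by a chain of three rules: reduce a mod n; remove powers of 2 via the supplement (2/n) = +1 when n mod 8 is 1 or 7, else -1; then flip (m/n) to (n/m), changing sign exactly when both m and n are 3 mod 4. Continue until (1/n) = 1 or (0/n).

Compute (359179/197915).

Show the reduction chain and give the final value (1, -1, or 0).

1

(359179/197915) = (161264/197915)   [reduce mod 197915]
161264 = 2^4·10079; (2/197915) = -1 since 197915 mod 8 = 3, so (161264/197915) = (-1)^4·(10079/197915); sign now +1
reciprocity: (10079/197915) = -1·(197915/10079) since 10079 mod 4 = 3, 197915 mod 4 = 3; sign now -1
(197915/10079) = (6414/10079)   [reduce mod 10079]
6414 = 2^1·3207; (2/10079) = +1 since 10079 mod 8 = 7, so (6414/10079) = (+1)^1·(3207/10079); sign now -1
reciprocity: (3207/10079) = -1·(10079/3207) since 3207 mod 4 = 3, 10079 mod 4 = 3; sign now +1
(10079/3207) = (458/3207)   [reduce mod 3207]
458 = 2^1·229; (2/3207) = +1 since 3207 mod 8 = 7, so (458/3207) = (+1)^1·(229/3207); sign now +1
reciprocity: (229/3207) = +1·(3207/229) since 229 mod 4 = 1, 3207 mod 4 = 3; sign now +1
(3207/229) = (1/229)   [reduce mod 229]
(1/229) = 1; final value = sign = +1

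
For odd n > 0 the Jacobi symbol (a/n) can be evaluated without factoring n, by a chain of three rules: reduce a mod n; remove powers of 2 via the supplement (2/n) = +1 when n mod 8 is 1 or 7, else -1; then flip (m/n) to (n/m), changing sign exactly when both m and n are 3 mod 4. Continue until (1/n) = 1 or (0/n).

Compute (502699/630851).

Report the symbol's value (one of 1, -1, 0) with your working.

1

flip (502699/630851) -> (630851/502699): both odd, 502699 mod 4 = 3, 630851 mod 4 = 3, so the flip contributes -1; sign now -1
(630851/502699): 630851 mod 502699 = 128152, so (630851/502699) = (128152/502699)
factor out 2^3: 128152 = 2^3·16019; with 502699 mod 8 = 3, (2/502699) = -1; sign now +1; continue with (16019/502699)
flip (16019/502699) -> (502699/16019): both odd, 16019 mod 4 = 3, 502699 mod 4 = 3, so the flip contributes -1; sign now -1
(502699/16019): 502699 mod 16019 = 6110, so (502699/16019) = (6110/16019)
factor out 2^1: 6110 = 2^1·3055; with 16019 mod 8 = 3, (2/16019) = -1; sign now +1; continue with (3055/16019)
flip (3055/16019) -> (16019/3055): both odd, 3055 mod 4 = 3, 16019 mod 4 = 3, so the flip contributes -1; sign now -1
(16019/3055): 16019 mod 3055 = 744, so (16019/3055) = (744/3055)
factor out 2^3: 744 = 2^3·93; with 3055 mod 8 = 7, (2/3055) = +1; sign now -1; continue with (93/3055)
flip (93/3055) -> (3055/93): both odd, 93 mod 4 = 1, 3055 mod 4 = 3, so the flip contributes +1; sign now -1
(3055/93): 3055 mod 93 = 79, so (3055/93) = (79/93)
flip (79/93) -> (93/79): both odd, 79 mod 4 = 3, 93 mod 4 = 1, so the flip contributes +1; sign now -1
(93/79): 93 mod 79 = 14, so (93/79) = (14/79)
factor out 2^1: 14 = 2^1·7; with 79 mod 8 = 7, (2/79) = +1; sign now -1; continue with (7/79)
flip (7/79) -> (79/7): both odd, 7 mod 4 = 3, 79 mod 4 = 3, so the flip contributes -1; sign now +1
(79/7): 79 mod 7 = 2, so (79/7) = (2/7)
factor out 2^1: 2 = 2^1·1; with 7 mod 8 = 7, (2/7) = +1; sign now +1; continue with (1/7)
reached (1/7) = 1, so the symbol is +1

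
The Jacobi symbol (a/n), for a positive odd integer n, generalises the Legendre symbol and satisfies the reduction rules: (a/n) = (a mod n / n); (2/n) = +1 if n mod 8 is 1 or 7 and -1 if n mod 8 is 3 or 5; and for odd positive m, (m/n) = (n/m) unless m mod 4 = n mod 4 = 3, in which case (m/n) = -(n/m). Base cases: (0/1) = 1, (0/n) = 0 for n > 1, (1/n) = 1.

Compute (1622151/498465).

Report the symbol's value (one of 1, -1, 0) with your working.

(1622151/498465): 1622151 mod 498465 = 126756, so (1622151/498465) = (126756/498465)
factor out 2^2: 126756 = 2^2·31689; with 498465 mod 8 = 1, (2/498465) = +1; sign now +1; continue with (31689/498465)
flip (31689/498465) -> (498465/31689): both odd, 31689 mod 4 = 1, 498465 mod 4 = 1, so the flip contributes +1; sign now +1
(498465/31689): 498465 mod 31689 = 23130, so (498465/31689) = (23130/31689)
factor out 2^1: 23130 = 2^1·11565; with 31689 mod 8 = 1, (2/31689) = +1; sign now +1; continue with (11565/31689)
flip (11565/31689) -> (31689/11565): both odd, 11565 mod 4 = 1, 31689 mod 4 = 1, so the flip contributes +1; sign now +1
(31689/11565): 31689 mod 11565 = 8559, so (31689/11565) = (8559/11565)
flip (8559/11565) -> (11565/8559): both odd, 8559 mod 4 = 3, 11565 mod 4 = 1, so the flip contributes +1; sign now +1
(11565/8559): 11565 mod 8559 = 3006, so (11565/8559) = (3006/8559)
factor out 2^1: 3006 = 2^1·1503; with 8559 mod 8 = 7, (2/8559) = +1; sign now +1; continue with (1503/8559)
flip (1503/8559) -> (8559/1503): both odd, 1503 mod 4 = 3, 8559 mod 4 = 3, so the flip contributes -1; sign now -1
(8559/1503): 8559 mod 1503 = 1044, so (8559/1503) = (1044/1503)
factor out 2^2: 1044 = 2^2·261; with 1503 mod 8 = 7, (2/1503) = +1; sign now -1; continue with (261/1503)
flip (261/1503) -> (1503/261): both odd, 261 mod 4 = 1, 1503 mod 4 = 3, so the flip contributes +1; sign now -1
(1503/261): 1503 mod 261 = 198, so (1503/261) = (198/261)
factor out 2^1: 198 = 2^1·99; with 261 mod 8 = 5, (2/261) = -1; sign now +1; continue with (99/261)
flip (99/261) -> (261/99): both odd, 99 mod 4 = 3, 261 mod 4 = 1, so the flip contributes +1; sign now +1
(261/99): 261 mod 99 = 63, so (261/99) = (63/99)
flip (63/99) -> (99/63): both odd, 63 mod 4 = 3, 99 mod 4 = 3, so the flip contributes -1; sign now -1
(99/63): 99 mod 63 = 36, so (99/63) = (36/63)
factor out 2^2: 36 = 2^2·9; with 63 mod 8 = 7, (2/63) = +1; sign now -1; continue with (9/63)
flip (9/63) -> (63/9): both odd, 9 mod 4 = 1, 63 mod 4 = 3, so the flip contributes +1; sign now -1
(63/9): 63 mod 9 = 0, so (63/9) = (0/9)
reached (0/9); gcd(a, n) > 1, so (0/9) = 0 and the symbol is 0

0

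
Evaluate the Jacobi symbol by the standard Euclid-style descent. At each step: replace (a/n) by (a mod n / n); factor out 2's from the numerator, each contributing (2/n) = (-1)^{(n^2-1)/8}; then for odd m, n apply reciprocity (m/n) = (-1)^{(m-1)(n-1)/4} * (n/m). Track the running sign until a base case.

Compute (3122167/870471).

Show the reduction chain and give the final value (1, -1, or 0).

(3122167/870471) = (510754/870471)   [reduce mod 870471]
510754 = 2^1·255377; (2/870471) = +1 since 870471 mod 8 = 7, so (510754/870471) = (+1)^1·(255377/870471); sign now +1
reciprocity: (255377/870471) = +1·(870471/255377) since 255377 mod 4 = 1, 870471 mod 4 = 3; sign now +1
(870471/255377) = (104340/255377)   [reduce mod 255377]
104340 = 2^2·26085; (2/255377) = +1 since 255377 mod 8 = 1, so (104340/255377) = (+1)^2·(26085/255377); sign now +1
reciprocity: (26085/255377) = +1·(255377/26085) since 26085 mod 4 = 1, 255377 mod 4 = 1; sign now +1
(255377/26085) = (20612/26085)   [reduce mod 26085]
20612 = 2^2·5153; (2/26085) = -1 since 26085 mod 8 = 5, so (20612/26085) = (-1)^2·(5153/26085); sign now +1
reciprocity: (5153/26085) = +1·(26085/5153) since 5153 mod 4 = 1, 26085 mod 4 = 1; sign now +1
(26085/5153) = (320/5153)   [reduce mod 5153]
320 = 2^6·5; (2/5153) = +1 since 5153 mod 8 = 1, so (320/5153) = (+1)^6·(5/5153); sign now +1
reciprocity: (5/5153) = +1·(5153/5) since 5 mod 4 = 1, 5153 mod 4 = 1; sign now +1
(5153/5) = (3/5)   [reduce mod 5]
reciprocity: (3/5) = +1·(5/3) since 3 mod 4 = 3, 5 mod 4 = 1; sign now +1
(5/3) = (2/3)   [reduce mod 3]
2 = 2^1·1; (2/3) = -1 since 3 mod 8 = 3, so (2/3) = (-1)^1·(1/3); sign now -1
(1/3) = 1; final value = sign = -1

-1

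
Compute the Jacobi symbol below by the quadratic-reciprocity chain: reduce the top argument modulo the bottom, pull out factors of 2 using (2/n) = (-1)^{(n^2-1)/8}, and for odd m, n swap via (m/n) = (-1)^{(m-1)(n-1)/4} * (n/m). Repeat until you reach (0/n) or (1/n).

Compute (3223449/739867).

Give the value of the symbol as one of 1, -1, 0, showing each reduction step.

0

(3223449/739867): 3223449 mod 739867 = 263981, so (3223449/739867) = (263981/739867)
flip (263981/739867) -> (739867/263981): both odd, 263981 mod 4 = 1, 739867 mod 4 = 3, so the flip contributes +1; sign now +1
(739867/263981): 739867 mod 263981 = 211905, so (739867/263981) = (211905/263981)
flip (211905/263981) -> (263981/211905): both odd, 211905 mod 4 = 1, 263981 mod 4 = 1, so the flip contributes +1; sign now +1
(263981/211905): 263981 mod 211905 = 52076, so (263981/211905) = (52076/211905)
factor out 2^2: 52076 = 2^2·13019; with 211905 mod 8 = 1, (2/211905) = +1; sign now +1; continue with (13019/211905)
flip (13019/211905) -> (211905/13019): both odd, 13019 mod 4 = 3, 211905 mod 4 = 1, so the flip contributes +1; sign now +1
(211905/13019): 211905 mod 13019 = 3601, so (211905/13019) = (3601/13019)
flip (3601/13019) -> (13019/3601): both odd, 3601 mod 4 = 1, 13019 mod 4 = 3, so the flip contributes +1; sign now +1
(13019/3601): 13019 mod 3601 = 2216, so (13019/3601) = (2216/3601)
factor out 2^3: 2216 = 2^3·277; with 3601 mod 8 = 1, (2/3601) = +1; sign now +1; continue with (277/3601)
flip (277/3601) -> (3601/277): both odd, 277 mod 4 = 1, 3601 mod 4 = 1, so the flip contributes +1; sign now +1
(3601/277): 3601 mod 277 = 0, so (3601/277) = (0/277)
reached (0/277); gcd(a, n) > 1, so (0/277) = 0 and the symbol is 0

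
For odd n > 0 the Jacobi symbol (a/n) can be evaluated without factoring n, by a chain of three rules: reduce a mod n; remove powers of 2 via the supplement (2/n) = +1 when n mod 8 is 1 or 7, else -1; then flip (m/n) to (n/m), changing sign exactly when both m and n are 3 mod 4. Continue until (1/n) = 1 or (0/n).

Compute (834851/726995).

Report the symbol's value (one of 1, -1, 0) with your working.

(834851/726995): 834851 mod 726995 = 107856, so (834851/726995) = (107856/726995)
factor out 2^4: 107856 = 2^4·6741; with 726995 mod 8 = 3, (2/726995) = -1; sign now +1; continue with (6741/726995)
flip (6741/726995) -> (726995/6741): both odd, 6741 mod 4 = 1, 726995 mod 4 = 3, so the flip contributes +1; sign now +1
(726995/6741): 726995 mod 6741 = 5708, so (726995/6741) = (5708/6741)
factor out 2^2: 5708 = 2^2·1427; with 6741 mod 8 = 5, (2/6741) = -1; sign now +1; continue with (1427/6741)
flip (1427/6741) -> (6741/1427): both odd, 1427 mod 4 = 3, 6741 mod 4 = 1, so the flip contributes +1; sign now +1
(6741/1427): 6741 mod 1427 = 1033, so (6741/1427) = (1033/1427)
flip (1033/1427) -> (1427/1033): both odd, 1033 mod 4 = 1, 1427 mod 4 = 3, so the flip contributes +1; sign now +1
(1427/1033): 1427 mod 1033 = 394, so (1427/1033) = (394/1033)
factor out 2^1: 394 = 2^1·197; with 1033 mod 8 = 1, (2/1033) = +1; sign now +1; continue with (197/1033)
flip (197/1033) -> (1033/197): both odd, 197 mod 4 = 1, 1033 mod 4 = 1, so the flip contributes +1; sign now +1
(1033/197): 1033 mod 197 = 48, so (1033/197) = (48/197)
factor out 2^4: 48 = 2^4·3; with 197 mod 8 = 5, (2/197) = -1; sign now +1; continue with (3/197)
flip (3/197) -> (197/3): both odd, 3 mod 4 = 3, 197 mod 4 = 1, so the flip contributes +1; sign now +1
(197/3): 197 mod 3 = 2, so (197/3) = (2/3)
factor out 2^1: 2 = 2^1·1; with 3 mod 8 = 3, (2/3) = -1; sign now -1; continue with (1/3)
reached (1/3) = 1, so the symbol is -1

-1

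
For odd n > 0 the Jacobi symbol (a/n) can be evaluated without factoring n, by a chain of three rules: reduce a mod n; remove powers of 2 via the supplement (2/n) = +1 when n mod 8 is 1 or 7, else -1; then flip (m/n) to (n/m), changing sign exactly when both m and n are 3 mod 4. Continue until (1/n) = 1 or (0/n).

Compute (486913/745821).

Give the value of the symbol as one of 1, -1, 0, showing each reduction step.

-1

reciprocity: (486913/745821) = +1·(745821/486913) since 486913 mod 4 = 1, 745821 mod 4 = 1; sign now +1
(745821/486913) = (258908/486913)   [reduce mod 486913]
258908 = 2^2·64727; (2/486913) = +1 since 486913 mod 8 = 1, so (258908/486913) = (+1)^2·(64727/486913); sign now +1
reciprocity: (64727/486913) = +1·(486913/64727) since 64727 mod 4 = 3, 486913 mod 4 = 1; sign now +1
(486913/64727) = (33824/64727)   [reduce mod 64727]
33824 = 2^5·1057; (2/64727) = +1 since 64727 mod 8 = 7, so (33824/64727) = (+1)^5·(1057/64727); sign now +1
reciprocity: (1057/64727) = +1·(64727/1057) since 1057 mod 4 = 1, 64727 mod 4 = 3; sign now +1
(64727/1057) = (250/1057)   [reduce mod 1057]
250 = 2^1·125; (2/1057) = +1 since 1057 mod 8 = 1, so (250/1057) = (+1)^1·(125/1057); sign now +1
reciprocity: (125/1057) = +1·(1057/125) since 125 mod 4 = 1, 1057 mod 4 = 1; sign now +1
(1057/125) = (57/125)   [reduce mod 125]
reciprocity: (57/125) = +1·(125/57) since 57 mod 4 = 1, 125 mod 4 = 1; sign now +1
(125/57) = (11/57)   [reduce mod 57]
reciprocity: (11/57) = +1·(57/11) since 11 mod 4 = 3, 57 mod 4 = 1; sign now +1
(57/11) = (2/11)   [reduce mod 11]
2 = 2^1·1; (2/11) = -1 since 11 mod 8 = 3, so (2/11) = (-1)^1·(1/11); sign now -1
(1/11) = 1; final value = sign = -1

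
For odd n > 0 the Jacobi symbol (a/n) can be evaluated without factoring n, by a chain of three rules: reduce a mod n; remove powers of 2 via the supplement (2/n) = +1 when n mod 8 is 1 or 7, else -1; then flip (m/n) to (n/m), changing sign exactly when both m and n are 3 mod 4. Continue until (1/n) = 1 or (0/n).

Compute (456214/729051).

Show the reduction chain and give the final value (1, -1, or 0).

456214 = 2^1·228107; (2/729051) = -1 since 729051 mod 8 = 3, so (456214/729051) = (-1)^1·(228107/729051); sign now -1
reciprocity: (228107/729051) = -1·(729051/228107) since 228107 mod 4 = 3, 729051 mod 4 = 3; sign now +1
(729051/228107) = (44730/228107)   [reduce mod 228107]
44730 = 2^1·22365; (2/228107) = -1 since 228107 mod 8 = 3, so (44730/228107) = (-1)^1·(22365/228107); sign now -1
reciprocity: (22365/228107) = +1·(228107/22365) since 22365 mod 4 = 1, 228107 mod 4 = 3; sign now -1
(228107/22365) = (4457/22365)   [reduce mod 22365]
reciprocity: (4457/22365) = +1·(22365/4457) since 4457 mod 4 = 1, 22365 mod 4 = 1; sign now -1
(22365/4457) = (80/4457)   [reduce mod 4457]
80 = 2^4·5; (2/4457) = +1 since 4457 mod 8 = 1, so (80/4457) = (+1)^4·(5/4457); sign now -1
reciprocity: (5/4457) = +1·(4457/5) since 5 mod 4 = 1, 4457 mod 4 = 1; sign now -1
(4457/5) = (2/5)   [reduce mod 5]
2 = 2^1·1; (2/5) = -1 since 5 mod 8 = 5, so (2/5) = (-1)^1·(1/5); sign now +1
(1/5) = 1; final value = sign = +1

1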